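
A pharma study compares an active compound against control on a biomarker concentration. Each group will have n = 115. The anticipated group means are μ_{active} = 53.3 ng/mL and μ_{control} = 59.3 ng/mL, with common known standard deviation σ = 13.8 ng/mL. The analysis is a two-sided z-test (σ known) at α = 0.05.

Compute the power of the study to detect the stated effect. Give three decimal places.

Power ≈ 0.909

Standardized effect: d = |μ_{active} − μ_{control}| / σ = |53.3 − 59.3| / 13.8 = 0.4348
Noncentrality parameter: δ = d·√(n/2) = 0.4348 × √(115/2) = 3.2969
Critical value for a two-sided test at α = 0.05: z_{α/2} = 1.960.
Power = Φ(δ − 1.960) + Φ(−δ − 1.960) = Φ(1.337) + Φ(-5.257) = 0.9094 + 0.0000 = 0.9094.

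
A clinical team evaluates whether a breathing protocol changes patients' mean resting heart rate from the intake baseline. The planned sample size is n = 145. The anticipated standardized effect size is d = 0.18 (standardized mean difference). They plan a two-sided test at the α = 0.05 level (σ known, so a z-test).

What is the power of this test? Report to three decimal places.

Noncentrality parameter: λ = d·√n = 0.18 × √145 = 2.1675
Critical value for a two-sided test at α = 0.05: z_{α/2} = 1.960.
Power = Φ(λ − 1.960) + Φ(−λ − 1.960) = Φ(0.208) + Φ(-4.127) = 0.5822 + 0.0000 = 0.5822.

Power ≈ 0.582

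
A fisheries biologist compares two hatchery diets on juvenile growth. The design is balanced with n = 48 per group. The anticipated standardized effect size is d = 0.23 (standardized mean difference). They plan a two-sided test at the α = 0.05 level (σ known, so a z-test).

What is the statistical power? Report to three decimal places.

Power ≈ 0.203

Noncentrality parameter: δ = d·√(n/2) = 0.23 × √(48/2) = 1.1268
Two-sided α = 0.05 → critical value z_{0.025} = 1.960.
Power = Φ(δ − 1.960) + Φ(−δ − 1.960) = Φ(-0.833) + Φ(-3.087) = 0.2024 + 0.0010 = 0.2034.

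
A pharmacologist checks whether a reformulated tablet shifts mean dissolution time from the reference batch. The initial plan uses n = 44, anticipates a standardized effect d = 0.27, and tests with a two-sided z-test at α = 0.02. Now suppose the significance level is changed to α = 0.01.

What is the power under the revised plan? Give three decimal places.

Power ≈ 0.216

δ = d·√n = 0.27 × √44 = 1.7910 (unchanged). New critical value: z_{0.005} = 2.576.
Revised power = Φ(δ − 2.576) + Φ(−δ − 2.576) = Φ(-0.785) + Φ(-4.367) = 0.2163 + 0.0000 = 0.2163.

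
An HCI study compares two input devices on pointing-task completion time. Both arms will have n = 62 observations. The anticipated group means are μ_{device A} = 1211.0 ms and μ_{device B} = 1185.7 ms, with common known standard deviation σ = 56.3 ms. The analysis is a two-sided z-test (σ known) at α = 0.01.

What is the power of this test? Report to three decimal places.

Power ≈ 0.471

Standardized effect: d = |μ_{device A} − μ_{device B}| / σ = |1211.0 − 1185.7| / 56.3 = 0.4494
Noncentrality parameter: δ = d·√(n/2) = 0.4494 × √(62/2) = 2.5020
Two-sided α = 0.01 → critical value z_{0.005} = 2.576.
Power = Φ(δ − 2.576) + Φ(−δ − 2.576) = Φ(-0.074) + Φ(-5.078) = 0.4706 + 0.0000 = 0.4706.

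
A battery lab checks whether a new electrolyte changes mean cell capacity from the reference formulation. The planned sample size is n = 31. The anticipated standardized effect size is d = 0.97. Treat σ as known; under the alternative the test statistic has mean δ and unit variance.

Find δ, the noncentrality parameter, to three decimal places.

δ ≈ 5.401

δ = d·√n = 0.97 × √31 = 5.4007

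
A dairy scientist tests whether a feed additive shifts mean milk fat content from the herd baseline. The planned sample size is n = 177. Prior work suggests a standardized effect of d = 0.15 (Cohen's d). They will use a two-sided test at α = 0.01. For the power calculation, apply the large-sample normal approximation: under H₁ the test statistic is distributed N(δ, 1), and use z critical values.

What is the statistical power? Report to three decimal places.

Noncentrality parameter: δ = d·√n = 0.15 × √177 = 1.9956
Critical value for a two-sided test at α = 0.01: z_{α/2} = 2.576.
Power = Φ(δ − 2.576) + Φ(−δ − 2.576) = Φ(-0.580) + Φ(-4.571) = 0.2809 + 0.0000 = 0.2809.

Power ≈ 0.281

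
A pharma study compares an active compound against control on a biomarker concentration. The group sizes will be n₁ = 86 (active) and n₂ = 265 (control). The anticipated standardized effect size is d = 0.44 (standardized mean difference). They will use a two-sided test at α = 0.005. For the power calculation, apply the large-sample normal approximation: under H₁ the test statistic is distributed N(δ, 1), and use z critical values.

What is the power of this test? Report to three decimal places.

Power ≈ 0.770

Noncentrality parameter: δ = d / √(1/n₁ + 1/n₂) = 0.44 / √(1/86 + 1/265) = 3.5454
Critical value for a two-sided test at α = 0.005: z_{α/2} = 2.807.
Power = Φ(δ − 2.807) + Φ(−δ − 2.807) = Φ(0.738) + Φ(-6.352) = 0.7699 + 0.0000 = 0.7699.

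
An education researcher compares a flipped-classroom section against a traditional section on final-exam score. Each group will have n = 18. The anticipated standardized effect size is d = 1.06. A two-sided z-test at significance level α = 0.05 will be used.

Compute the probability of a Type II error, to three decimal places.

β ≈ 0.111

Noncentrality parameter: δ = d·√(n/2) = 1.06 × √(18/2) = 3.1800
Critical value for a two-sided test at α = 0.05: z_{α/2} = 1.960.
Power = Φ(δ − 1.960) + Φ(−δ − 1.960) = Φ(1.220) + Φ(-5.140) = 0.8888 + 0.0000 = 0.8888.
Type II error: β = 1 − power = 1 − 0.8888 = 0.1112.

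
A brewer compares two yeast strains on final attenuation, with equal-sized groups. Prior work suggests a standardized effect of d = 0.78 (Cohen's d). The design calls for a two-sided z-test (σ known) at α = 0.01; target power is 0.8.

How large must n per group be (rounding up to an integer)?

n = 39 per group

Set Φ(δ − 2.576) = 0.8; then δ − 2.576 = Φ⁻¹(0.8) = 0.842, giving δ = 3.417.
(Ignoring the negligible lower-tail rejection probability gives the usual closed-form inversion.)
δ = d·√(n/2) ⇒ n = 2(δ/d)² = 2 × (3.417 / 0.78)² = 38.39.
Rounding up, n = 39 per group.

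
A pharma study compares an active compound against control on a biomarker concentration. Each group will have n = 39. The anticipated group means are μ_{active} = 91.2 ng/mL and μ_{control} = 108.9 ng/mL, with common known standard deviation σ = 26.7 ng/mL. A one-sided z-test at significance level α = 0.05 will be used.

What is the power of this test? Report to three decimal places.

Power ≈ 0.900

Standardized effect: d = |μ_{active} − μ_{control}| / σ = |91.2 − 108.9| / 26.7 = 0.6629
Noncentrality parameter: λ = d·√(n/2) = 0.6629 × √(39/2) = 2.9274
One-sided α = 0.05 → critical value z_{0.05} = 1.645.
Power = P(Z > 1.645 − λ) = Φ(1.283) = 0.9002.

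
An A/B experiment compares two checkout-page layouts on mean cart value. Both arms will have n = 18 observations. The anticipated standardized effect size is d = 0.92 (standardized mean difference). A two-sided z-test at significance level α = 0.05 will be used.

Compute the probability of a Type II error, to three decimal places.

β ≈ 0.212

Noncentrality parameter: λ = d·√(n/2) = 0.92 × √(18/2) = 2.7600
Two-sided α = 0.05 → critical value z_{0.025} = 1.960.
Power = Φ(λ − 1.960) + Φ(−λ − 1.960) = Φ(0.800) + Φ(-4.720) = 0.7882 + 0.0000 = 0.7882.
Type II error: β = 1 − power = 1 − 0.7882 = 0.2118.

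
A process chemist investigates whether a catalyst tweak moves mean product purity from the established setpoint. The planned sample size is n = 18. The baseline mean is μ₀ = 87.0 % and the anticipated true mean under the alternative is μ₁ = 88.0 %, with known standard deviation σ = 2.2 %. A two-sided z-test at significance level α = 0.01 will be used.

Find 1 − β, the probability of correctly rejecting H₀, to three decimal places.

Standardized effect: d = |μ₁ − μ₀| / σ = |88.0 − 87.0| / 2.2 = 0.4545
Noncentrality parameter: δ = d·√n = 0.4545 × √18 = 1.9285
Two-sided α = 0.01 → critical value z_{0.005} = 2.576.
Power = Φ(δ − 2.576) + Φ(−δ − 2.576) = Φ(-0.647) + Φ(-4.504) = 0.2587 + 0.0000 = 0.2587.

Power ≈ 0.259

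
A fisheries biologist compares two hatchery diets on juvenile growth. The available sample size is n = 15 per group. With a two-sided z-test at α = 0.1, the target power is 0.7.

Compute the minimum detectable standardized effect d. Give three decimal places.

d ≈ 0.792

Need Φ(δ − 1.645) = 0.7, so δ = 1.645 + 0.524 = 2.169.
(Lower-tail contribution to power is negligible for δ > 0.)
δ = d·√(n/2) ⇒ d = δ/√(n/2) = 2.169/√(15/2) = 0.7921.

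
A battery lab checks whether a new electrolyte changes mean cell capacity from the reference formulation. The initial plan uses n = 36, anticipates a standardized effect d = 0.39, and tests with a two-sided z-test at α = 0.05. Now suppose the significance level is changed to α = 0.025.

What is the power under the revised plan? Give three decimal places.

δ = d·√n = 0.39 × √36 = 2.3400 (unchanged). New critical value: z_{0.0125} = 2.241.
Revised power = Φ(δ − 2.241) + Φ(−δ − 2.241) = Φ(0.099) + Φ(-4.581) = 0.5393 + 0.0000 = 0.5393.

Power ≈ 0.539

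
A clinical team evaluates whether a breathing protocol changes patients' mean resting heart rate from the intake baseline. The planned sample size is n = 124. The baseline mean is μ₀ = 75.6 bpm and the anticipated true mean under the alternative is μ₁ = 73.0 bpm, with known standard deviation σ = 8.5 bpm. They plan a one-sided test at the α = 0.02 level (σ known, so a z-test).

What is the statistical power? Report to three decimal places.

Power ≈ 0.912

Standardized effect: d = |μ₁ − μ₀| / σ = |73.0 − 75.6| / 8.5 = 0.3059
Noncentrality parameter: δ = d·√n = 0.3059 × √124 = 3.4062
Critical value for a one-sided test at α = 0.02: z_α = 2.054.
Power = Φ(δ − 2.054) = Φ(1.352) = 0.9119.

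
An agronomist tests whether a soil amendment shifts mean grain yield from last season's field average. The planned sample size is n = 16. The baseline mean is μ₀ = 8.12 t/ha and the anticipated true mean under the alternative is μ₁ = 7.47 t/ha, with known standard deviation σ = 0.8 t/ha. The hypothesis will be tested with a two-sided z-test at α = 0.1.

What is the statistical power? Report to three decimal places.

Standardized effect: d = |μ₁ − μ₀| / σ = |7.47 − 8.12| / 0.8 = 0.8125
Noncentrality parameter: δ = d·√n = 0.8125 × √16 = 3.2500
Two-sided α = 0.1 → critical value z_{0.05} = 1.645.
Power = Φ(δ − 1.645) + Φ(−δ − 1.645) = Φ(1.605) + Φ(-4.895) = 0.9458 + 0.0000 = 0.9458.

Power ≈ 0.946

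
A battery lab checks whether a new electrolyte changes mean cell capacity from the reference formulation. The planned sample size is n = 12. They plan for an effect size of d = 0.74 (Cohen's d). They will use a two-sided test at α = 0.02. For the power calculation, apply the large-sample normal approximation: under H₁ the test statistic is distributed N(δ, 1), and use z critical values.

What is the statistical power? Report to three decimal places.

Power ≈ 0.594

Noncentrality parameter: δ = d·√n = 0.74 × √12 = 2.5634
Two-sided α = 0.02 → critical value z_{0.01} = 2.326.
Power = Φ(δ − 2.326) + Φ(−δ − 2.326) = Φ(0.237) + Φ(-4.890) = 0.5937 + 0.0000 = 0.5937.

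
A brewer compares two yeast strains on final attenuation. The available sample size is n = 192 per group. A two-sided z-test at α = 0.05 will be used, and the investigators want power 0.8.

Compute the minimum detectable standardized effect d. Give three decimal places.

Need Φ(δ − 1.960) = 0.8, so δ = 1.960 + 0.842 = 2.802.
(The second rejection-region term Φ(−δ − z_{α/2}) is negligible and dropped.)
δ = d·√(n/2) ⇒ d = δ/√(n/2) = 2.802/√(192/2) = 0.2859.

d ≈ 0.286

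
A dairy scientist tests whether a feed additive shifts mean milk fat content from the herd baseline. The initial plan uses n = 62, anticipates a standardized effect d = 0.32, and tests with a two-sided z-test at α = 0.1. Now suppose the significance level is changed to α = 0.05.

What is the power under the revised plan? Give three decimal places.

Power ≈ 0.712

δ = d·√n = 0.32 × √62 = 2.5197 (unchanged). New critical value: z_{0.025} = 1.960.
Revised power = Φ(δ − 1.960) + Φ(−δ − 1.960) = Φ(0.560) + Φ(-4.480) = 0.7122 + 0.0000 = 0.7122.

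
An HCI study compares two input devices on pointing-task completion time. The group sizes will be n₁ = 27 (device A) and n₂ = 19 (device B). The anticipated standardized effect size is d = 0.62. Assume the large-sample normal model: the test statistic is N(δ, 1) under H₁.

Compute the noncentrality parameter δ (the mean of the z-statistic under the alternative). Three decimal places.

The noncentrality parameter scales effect size by the design's sample-size factor: δ = d / √(1/n₁ + 1/n₂) = 0.62 / √(1/27 + 1/19) = 2.0705

δ ≈ 2.070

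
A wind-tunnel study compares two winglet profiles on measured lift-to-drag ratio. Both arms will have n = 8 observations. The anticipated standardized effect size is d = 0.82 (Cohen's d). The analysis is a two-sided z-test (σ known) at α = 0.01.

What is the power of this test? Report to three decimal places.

Noncentrality parameter: δ = d·√(n/2) = 0.82 × √(8/2) = 1.6400
Critical value for a two-sided test at α = 0.01: z_{α/2} = 2.576.
Power = Φ(δ − 2.576) + Φ(−δ − 2.576) = Φ(-0.936) + Φ(-4.216) = 0.1747 + 0.0000 = 0.1747.

Power ≈ 0.175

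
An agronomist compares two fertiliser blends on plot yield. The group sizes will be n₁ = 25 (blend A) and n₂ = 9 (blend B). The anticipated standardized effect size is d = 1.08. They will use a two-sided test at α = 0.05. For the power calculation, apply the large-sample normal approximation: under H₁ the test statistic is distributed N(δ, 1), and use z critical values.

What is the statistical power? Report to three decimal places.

Noncentrality parameter: δ = d / √(1/n₁ + 1/n₂) = 1.08 / √(1/25 + 1/9) = 2.7783
Critical value for a two-sided test at α = 0.05: z_{α/2} = 1.960.
Power = Φ(δ − 1.960) + Φ(−δ − 1.960) = Φ(0.818) + Φ(-4.738) = 0.7934 + 0.0000 = 0.7934.

Power ≈ 0.793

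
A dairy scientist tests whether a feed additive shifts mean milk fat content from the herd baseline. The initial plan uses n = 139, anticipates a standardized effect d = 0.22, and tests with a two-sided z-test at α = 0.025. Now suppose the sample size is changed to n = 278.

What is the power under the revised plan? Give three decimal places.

With n = 278: δ = d·√n = 0.22 × √278 = 3.6681. Critical value z_{0.0125} = 2.241.
Revised power = Φ(δ − 2.241) + Φ(−δ − 2.241) = Φ(1.427) + Φ(-5.910) = 0.9232 + 0.0000 = 0.9232.

Power ≈ 0.923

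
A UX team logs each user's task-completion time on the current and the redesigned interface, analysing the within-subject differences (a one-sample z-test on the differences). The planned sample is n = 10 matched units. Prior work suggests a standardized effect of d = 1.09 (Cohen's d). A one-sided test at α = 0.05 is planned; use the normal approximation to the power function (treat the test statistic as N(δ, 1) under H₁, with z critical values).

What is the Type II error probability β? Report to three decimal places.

Noncentrality parameter: δ = d·√n = 1.09 × √10 = 3.4469
Critical value for a one-sided test at α = 0.05: z_α = 1.645.
Power = Φ(δ − 1.645) = Φ(1.802) = 0.9642.
Type II error: β = 1 − power = 1 − 0.9642 = 0.0358.

β ≈ 0.036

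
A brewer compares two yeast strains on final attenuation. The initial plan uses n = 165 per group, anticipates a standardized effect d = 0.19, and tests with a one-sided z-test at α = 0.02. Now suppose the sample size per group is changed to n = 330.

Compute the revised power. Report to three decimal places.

With n = 330 per group: δ = d·√(n/2) = 0.19 × √(330/2) = 2.4406. Critical value z_{0.02} = 2.054.
Revised power = Φ(δ − 2.054) = Φ(0.387) = 0.6506.

Power ≈ 0.651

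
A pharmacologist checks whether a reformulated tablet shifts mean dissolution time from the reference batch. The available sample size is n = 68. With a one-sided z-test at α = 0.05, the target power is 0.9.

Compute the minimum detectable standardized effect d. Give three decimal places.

Required noncentrality: δ = z_{0.05} + z_{0.10} = 1.645 + 1.282 = 2.926.
δ = d·√n ⇒ d = δ/√n = 2.926/√68 = 0.3549.

d ≈ 0.355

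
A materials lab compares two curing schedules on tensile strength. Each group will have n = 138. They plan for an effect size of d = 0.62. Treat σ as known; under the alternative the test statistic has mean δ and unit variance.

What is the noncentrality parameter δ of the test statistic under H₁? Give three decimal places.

The noncentrality parameter scales effect size by the design's sample-size factor: δ = d·√(n/2) = 0.62 × √(138/2) = 5.1501

δ ≈ 5.150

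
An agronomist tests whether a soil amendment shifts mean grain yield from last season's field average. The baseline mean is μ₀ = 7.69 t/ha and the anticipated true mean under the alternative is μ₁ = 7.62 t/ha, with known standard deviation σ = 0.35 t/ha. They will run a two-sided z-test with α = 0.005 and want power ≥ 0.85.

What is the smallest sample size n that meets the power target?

n = 370

Standardized effect: d = |μ₁ − μ₀| / σ = |7.62 − 7.69| / 0.35 = 0.2000
Set Φ(δ − 2.807) = 0.85; then δ − 2.807 = Φ⁻¹(0.85) = 1.036, giving δ = 3.843.
(For δ > 0 the lower-tail rejection region contributes negligibly to power, so the one-term inversion is standard.)
δ = d·√n ⇒ n = (δ/d)² = (3.843 / 0.2000)² = 369.31.
Rounding up, n = 370.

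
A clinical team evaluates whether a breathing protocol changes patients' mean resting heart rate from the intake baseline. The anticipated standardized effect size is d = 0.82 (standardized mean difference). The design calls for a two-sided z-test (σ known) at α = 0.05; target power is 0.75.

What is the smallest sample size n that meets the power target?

Set Φ(δ − 1.960) = 0.75; then δ − 1.960 = Φ⁻¹(0.75) = 0.674, giving δ = 2.634.
(The Φ(−δ − z_{α/2}) term is vanishingly small for δ > 0 and is dropped in the standard sample-size formula.)
δ = d·√n ⇒ n = (δ/d)² = (2.634 / 0.82)² = 10.32.
Round up to the next whole unit.

n = 11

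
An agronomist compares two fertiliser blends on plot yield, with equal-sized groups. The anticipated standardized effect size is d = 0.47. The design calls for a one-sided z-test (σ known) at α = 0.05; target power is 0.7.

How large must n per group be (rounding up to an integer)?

n = 43 per group

Set Φ(δ − 1.645) = 0.7; then δ − 1.645 = Φ⁻¹(0.7) = 0.524, giving δ = 2.169.
δ = d·√(n/2) ⇒ n = 2(δ/d)² = 2 × (2.169 / 0.47)² = 42.60.
Rounding up, n = 43 per group.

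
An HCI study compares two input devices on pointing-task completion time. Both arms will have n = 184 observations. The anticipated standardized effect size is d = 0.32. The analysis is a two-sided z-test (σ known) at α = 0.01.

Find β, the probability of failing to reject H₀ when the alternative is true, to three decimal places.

Noncentrality parameter: δ = d·√(n/2) = 0.32 × √(184/2) = 3.0693
Critical value for a two-sided test at α = 0.01: z_{α/2} = 2.576.
Power = Φ(δ − 2.576) + Φ(−δ − 2.576) = Φ(0.494) + Φ(-5.645) = 0.6892 + 0.0000 = 0.6892.
Type II error: β = 1 − power = 1 − 0.6892 = 0.3108.

β ≈ 0.311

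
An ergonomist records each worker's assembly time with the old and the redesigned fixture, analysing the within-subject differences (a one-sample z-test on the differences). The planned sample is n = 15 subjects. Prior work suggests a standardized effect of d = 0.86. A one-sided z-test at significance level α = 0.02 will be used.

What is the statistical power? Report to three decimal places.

Noncentrality parameter: δ = d·√n = 0.86 × √15 = 3.3308
Critical value for a one-sided test at α = 0.02: z_α = 2.054.
Power = P(Z > 2.054 − δ) = Φ(1.277) = 0.8992.

Power ≈ 0.899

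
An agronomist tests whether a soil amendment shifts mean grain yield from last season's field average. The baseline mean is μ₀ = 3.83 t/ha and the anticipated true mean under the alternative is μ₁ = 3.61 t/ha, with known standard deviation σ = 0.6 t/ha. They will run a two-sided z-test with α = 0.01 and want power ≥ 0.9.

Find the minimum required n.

n = 111

Standardized effect: d = |μ₁ − μ₀| / σ = |3.61 − 3.83| / 0.6 = 0.3667
For power 0.9 need Φ(δ − z_{0.005}) = 0.9, so δ = z_{0.005} + z_{0.10} = 2.576 + 1.282 = 3.857.
(The Φ(−δ − z_{α/2}) term is vanishingly small for δ > 0 and is dropped in the standard sample-size formula.)
δ = d·√n ⇒ n = (δ/d)² = (3.857 / 0.3667)² = 110.67.
Round up to the next whole unit.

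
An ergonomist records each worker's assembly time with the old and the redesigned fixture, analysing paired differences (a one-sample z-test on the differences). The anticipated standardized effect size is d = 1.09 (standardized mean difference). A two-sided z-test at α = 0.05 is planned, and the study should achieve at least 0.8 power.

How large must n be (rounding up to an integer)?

Set Φ(δ − 1.960) = 0.8; then δ − 1.960 = Φ⁻¹(0.8) = 0.842, giving δ = 2.802.
(Ignoring the negligible lower-tail rejection probability gives the usual closed-form inversion.)
δ = d·√n ⇒ n = (δ/d)² = (2.802 / 1.09)² = 6.61.
Rounding up, n = 7.

n = 7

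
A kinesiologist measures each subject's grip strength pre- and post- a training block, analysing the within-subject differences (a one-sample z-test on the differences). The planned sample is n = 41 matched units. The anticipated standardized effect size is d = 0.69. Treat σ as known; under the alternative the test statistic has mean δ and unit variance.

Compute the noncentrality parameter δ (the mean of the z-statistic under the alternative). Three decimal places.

The noncentrality parameter scales effect size by the design's sample-size factor: δ = d·√n = 0.69 × √41 = 4.4182

δ ≈ 4.418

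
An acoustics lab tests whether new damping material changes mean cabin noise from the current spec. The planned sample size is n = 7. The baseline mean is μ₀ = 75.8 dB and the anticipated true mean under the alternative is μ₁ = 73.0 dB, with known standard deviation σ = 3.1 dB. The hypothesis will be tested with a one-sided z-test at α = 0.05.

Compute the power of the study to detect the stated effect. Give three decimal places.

Power ≈ 0.772

Standardized effect: d = |μ₁ − μ₀| / σ = |73.0 − 75.8| / 3.1 = 0.9032
Noncentrality parameter: δ = d·√n = 0.9032 × √7 = 2.3897
One-sided α = 0.05 → critical value z_{0.05} = 1.645.
Power = P(Z > 1.645 − δ) = Φ(0.745) = 0.7718.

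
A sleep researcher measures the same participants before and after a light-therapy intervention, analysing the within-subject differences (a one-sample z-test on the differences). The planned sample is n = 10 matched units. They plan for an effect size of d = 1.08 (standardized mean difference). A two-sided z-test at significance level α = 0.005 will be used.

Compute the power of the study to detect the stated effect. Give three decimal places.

Noncentrality parameter: δ = d·√n = 1.08 × √10 = 3.4153
Two-sided α = 0.005 → critical value z_{0.0025} = 2.807.
Power = Φ(δ − 2.807) + Φ(−δ − 2.807) = Φ(0.608) + Φ(-6.222) = 0.7285 + 0.0000 = 0.7285.

Power ≈ 0.728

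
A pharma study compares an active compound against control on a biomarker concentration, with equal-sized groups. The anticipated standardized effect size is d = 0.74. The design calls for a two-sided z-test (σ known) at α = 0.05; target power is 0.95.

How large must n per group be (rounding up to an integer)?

n = 48 per group

Set Φ(δ − 1.960) = 0.95; then δ − 1.960 = Φ⁻¹(0.95) = 1.645, giving δ = 3.605.
(The Φ(−δ − z_{α/2}) term is vanishingly small for δ > 0 and is dropped in the standard sample-size formula.)
δ = d·√(n/2) ⇒ n = 2(δ/d)² = 2 × (3.605 / 0.74)² = 47.46.
Rounding up, n = 48 per group.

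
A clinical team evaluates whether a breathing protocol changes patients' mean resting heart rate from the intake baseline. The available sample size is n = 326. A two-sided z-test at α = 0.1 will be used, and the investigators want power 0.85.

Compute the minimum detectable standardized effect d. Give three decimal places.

d ≈ 0.149

Required noncentrality: δ = z_{0.05} + z_{0.15} = 1.645 + 1.036 = 2.681.
(The second rejection-region term Φ(−δ − z_{α/2}) is negligible and dropped.)
δ = d·√n ⇒ d = δ/√n = 2.681/√326 = 0.1485.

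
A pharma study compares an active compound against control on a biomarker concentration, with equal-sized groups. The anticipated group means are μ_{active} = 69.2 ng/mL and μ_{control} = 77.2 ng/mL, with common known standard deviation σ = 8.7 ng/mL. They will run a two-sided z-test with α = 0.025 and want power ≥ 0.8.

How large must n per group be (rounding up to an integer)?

Standardized effect: d = |μ_{active} − μ_{control}| / σ = |69.2 − 77.2| / 8.7 = 0.9195
Set Φ(δ − 2.241) = 0.8; then δ − 2.241 = Φ⁻¹(0.8) = 0.842, giving δ = 3.083.
(For δ > 0 the lower-tail rejection region contributes negligibly to power, so the one-term inversion is standard.)
δ = d·√(n/2) ⇒ n = 2(δ/d)² = 2 × (3.083 / 0.9195)² = 22.48.
Rounding up, n = 23 per group.

n = 23 per group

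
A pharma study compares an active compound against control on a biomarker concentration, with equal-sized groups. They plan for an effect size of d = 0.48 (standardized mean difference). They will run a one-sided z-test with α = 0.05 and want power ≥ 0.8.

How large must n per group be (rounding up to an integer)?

n = 54 per group

Set Φ(δ − 1.645) = 0.8; then δ − 1.645 = Φ⁻¹(0.8) = 0.842, giving δ = 2.486.
δ = d·√(n/2) ⇒ n = 2(δ/d)² = 2 × (2.486 / 0.48)² = 53.67.
Round up to the next whole unit.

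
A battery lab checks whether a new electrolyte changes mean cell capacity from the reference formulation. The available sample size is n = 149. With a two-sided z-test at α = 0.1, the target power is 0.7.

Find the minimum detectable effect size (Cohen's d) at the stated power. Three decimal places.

d ≈ 0.178

Need Φ(δ − 1.645) = 0.7, so δ = 1.645 + 0.524 = 2.169.
(Lower-tail contribution to power is negligible for δ > 0.)
δ = d·√n ⇒ d = δ/√n = 2.169/√149 = 0.1777.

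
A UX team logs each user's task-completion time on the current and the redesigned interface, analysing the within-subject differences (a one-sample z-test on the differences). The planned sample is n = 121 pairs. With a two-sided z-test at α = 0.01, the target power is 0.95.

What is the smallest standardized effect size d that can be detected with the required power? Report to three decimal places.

Required noncentrality: δ = z_{0.005} + z_{0.05} = 2.576 + 1.645 = 4.221.
(Lower-tail contribution to power is negligible for δ > 0.)
δ = d·√n ⇒ d = δ/√n = 4.221/√121 = 0.3837.

d ≈ 0.384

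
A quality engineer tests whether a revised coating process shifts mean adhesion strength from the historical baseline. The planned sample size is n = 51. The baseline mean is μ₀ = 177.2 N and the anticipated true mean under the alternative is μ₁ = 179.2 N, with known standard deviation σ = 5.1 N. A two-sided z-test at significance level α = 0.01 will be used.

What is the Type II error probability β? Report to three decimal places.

β ≈ 0.411

Standardized effect: d = |μ₁ − μ₀| / σ = |179.2 − 177.2| / 5.1 = 0.3922
Noncentrality parameter: δ = d·√n = 0.3922 × √51 = 2.8006
Two-sided α = 0.01 → critical value z_{0.005} = 2.576.
Power = Φ(δ − 2.576) + Φ(−δ − 2.576) = Φ(0.225) + Φ(-5.376) = 0.5889 + 0.0000 = 0.5889.
Type II error: β = 1 − power = 1 − 0.5889 = 0.4111.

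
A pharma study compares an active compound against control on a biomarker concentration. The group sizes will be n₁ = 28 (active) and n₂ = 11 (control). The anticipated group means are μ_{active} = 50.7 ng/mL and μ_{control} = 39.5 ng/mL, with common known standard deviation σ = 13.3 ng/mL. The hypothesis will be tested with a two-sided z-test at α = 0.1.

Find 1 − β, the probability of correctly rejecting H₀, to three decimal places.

Power ≈ 0.765

Standardized effect: d = |μ_{active} − μ_{control}| / σ = |50.7 − 39.5| / 13.3 = 0.8421
Noncentrality parameter: δ = d / √(1/n₁ + 1/n₂) = 0.8421 / √(1/28 + 1/11) = 2.3665
Two-sided α = 0.1 → critical value z_{0.05} = 1.645.
Power = Φ(δ − 1.645) + Φ(−δ − 1.645) = Φ(0.722) + Φ(-4.011) = 0.7647 + 0.0000 = 0.7648.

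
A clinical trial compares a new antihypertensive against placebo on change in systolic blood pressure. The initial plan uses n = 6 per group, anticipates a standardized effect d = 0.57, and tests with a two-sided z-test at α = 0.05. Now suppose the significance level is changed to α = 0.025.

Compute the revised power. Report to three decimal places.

Power ≈ 0.106

δ = d·√(n/2) = 0.57 × √(6/2) = 0.9873 (unchanged). New critical value: z_{0.0125} = 2.241.
Revised power = Φ(δ − 2.241) + Φ(−δ − 2.241) = Φ(-1.254) + Φ(-3.229) = 0.1049 + 0.0006 = 0.1055.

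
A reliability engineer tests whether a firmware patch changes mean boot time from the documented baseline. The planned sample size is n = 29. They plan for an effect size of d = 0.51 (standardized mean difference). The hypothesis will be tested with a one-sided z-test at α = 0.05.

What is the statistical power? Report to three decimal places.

Power ≈ 0.865

Noncentrality parameter: δ = d·√n = 0.51 × √29 = 2.7464
Critical value for a one-sided test at α = 0.05: z_α = 1.645.
Power = P(Z > 1.645 − δ) = Φ(1.102) = 0.8647.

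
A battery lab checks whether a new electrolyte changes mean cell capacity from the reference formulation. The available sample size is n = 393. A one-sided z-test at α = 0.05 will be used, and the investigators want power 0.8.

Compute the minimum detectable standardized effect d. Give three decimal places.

d ≈ 0.125

Required noncentrality: δ = z_{0.05} + z_{0.20} = 1.645 + 0.842 = 2.486.
δ = d·√n ⇒ d = δ/√n = 2.486/√393 = 0.1254.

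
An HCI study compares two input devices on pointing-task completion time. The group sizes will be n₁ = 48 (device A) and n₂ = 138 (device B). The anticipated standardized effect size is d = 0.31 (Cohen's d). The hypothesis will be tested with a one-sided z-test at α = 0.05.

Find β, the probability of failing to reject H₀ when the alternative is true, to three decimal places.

Noncentrality parameter: δ = d / √(1/n₁ + 1/n₂) = 0.31 / √(1/48 + 1/138) = 1.8500
Critical value for a one-sided test at α = 0.05: z_α = 1.645.
Power = Φ(δ − 1.645) = Φ(0.205) = 0.5813.
Type II error: β = 1 − power = 1 − 0.5813 = 0.4187.

β ≈ 0.419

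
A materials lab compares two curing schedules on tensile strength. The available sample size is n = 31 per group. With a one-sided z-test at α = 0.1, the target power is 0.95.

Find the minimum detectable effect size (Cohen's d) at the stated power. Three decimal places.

d ≈ 0.743

Need Φ(δ − 1.282) = 0.95, so δ = 1.282 + 1.645 = 2.926.
δ = d·√(n/2) ⇒ d = δ/√(n/2) = 2.926/√(31/2) = 0.7433.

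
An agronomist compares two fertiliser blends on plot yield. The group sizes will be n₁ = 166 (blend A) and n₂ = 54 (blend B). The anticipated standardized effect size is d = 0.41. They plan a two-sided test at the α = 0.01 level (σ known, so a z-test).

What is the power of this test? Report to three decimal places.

Power ≈ 0.516

Noncentrality parameter: δ = d / √(1/n₁ + 1/n₂) = 0.41 / √(1/166 + 1/54) = 2.6171
Two-sided α = 0.01 → critical value z_{0.005} = 2.576.
Power = Φ(δ − 2.576) + Φ(−δ − 2.576) = Φ(0.041) + Φ(-5.193) = 0.5165 + 0.0000 = 0.5165.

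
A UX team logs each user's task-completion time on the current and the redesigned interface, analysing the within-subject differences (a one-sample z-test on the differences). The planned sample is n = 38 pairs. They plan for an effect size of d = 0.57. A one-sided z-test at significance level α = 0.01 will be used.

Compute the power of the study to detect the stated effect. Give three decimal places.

Power ≈ 0.882

Noncentrality parameter: λ = d·√n = 0.57 × √38 = 3.5137
Critical value for a one-sided test at α = 0.01: z_α = 2.326.
Power = P(Z > 2.326 − λ) = Φ(1.187) = 0.8825.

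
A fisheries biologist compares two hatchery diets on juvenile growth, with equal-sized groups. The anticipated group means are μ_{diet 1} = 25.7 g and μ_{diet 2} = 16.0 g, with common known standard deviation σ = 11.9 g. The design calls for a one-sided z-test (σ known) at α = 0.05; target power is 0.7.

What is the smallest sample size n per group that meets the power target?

n = 15 per group

Standardized effect: d = |μ_{diet 1} − μ_{diet 2}| / σ = |25.7 − 16.0| / 11.9 = 0.8151
For power 0.7 need Φ(δ − z_{0.05}) = 0.7, so δ = z_{0.05} + z_{0.30} = 1.645 + 0.524 = 2.169.
δ = d·√(n/2) ⇒ n = 2(δ/d)² = 2 × (2.169 / 0.8151)² = 14.16.
Round up to the next whole unit.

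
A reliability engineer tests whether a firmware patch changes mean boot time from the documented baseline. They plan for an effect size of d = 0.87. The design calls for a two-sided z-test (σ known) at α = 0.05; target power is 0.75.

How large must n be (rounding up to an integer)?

n = 10

For power 0.75 need Φ(δ − z_{0.025}) = 0.75, so δ = z_{0.025} + z_{0.25} = 1.960 + 0.674 = 2.634.
(For δ > 0 the lower-tail rejection region contributes negligibly to power, so the one-term inversion is standard.)
δ = d·√n ⇒ n = (δ/d)² = (2.634 / 0.87)² = 9.17.
Rounding up, n = 10.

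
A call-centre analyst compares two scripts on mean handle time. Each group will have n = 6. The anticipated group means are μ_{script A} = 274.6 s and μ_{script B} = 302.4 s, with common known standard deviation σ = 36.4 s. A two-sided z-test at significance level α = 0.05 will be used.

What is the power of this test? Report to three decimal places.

Standardized effect: d = |μ_{script A} − μ_{script B}| / σ = |274.6 − 302.4| / 36.4 = 0.7637
Noncentrality parameter: δ = d·√(n/2) = 0.7637 × √(6/2) = 1.3228
Two-sided α = 0.05 → critical value z_{0.025} = 1.960.
Power = Φ(δ − 1.960) + Φ(−δ − 1.960) = Φ(-0.637) + Φ(-3.283) = 0.2620 + 0.0005 = 0.2625.

Power ≈ 0.263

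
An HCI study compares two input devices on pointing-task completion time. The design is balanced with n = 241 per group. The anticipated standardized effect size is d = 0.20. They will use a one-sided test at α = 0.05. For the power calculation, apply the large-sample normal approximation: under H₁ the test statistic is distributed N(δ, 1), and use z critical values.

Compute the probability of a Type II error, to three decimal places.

β ≈ 0.291

Noncentrality parameter: δ = d·√(n/2) = 0.20 × √(241/2) = 2.1954
One-sided α = 0.05 → critical value z_{0.05} = 1.645.
Power = P(Z > 1.645 − δ) = Φ(0.551) = 0.7090.
Type II error: β = 1 − power = 1 − 0.7090 = 0.2910.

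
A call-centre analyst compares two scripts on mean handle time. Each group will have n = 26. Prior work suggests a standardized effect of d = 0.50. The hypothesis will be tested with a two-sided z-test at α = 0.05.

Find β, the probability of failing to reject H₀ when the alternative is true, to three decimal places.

β ≈ 0.562

Noncentrality parameter: δ = d·√(n/2) = 0.50 × √(26/2) = 1.8028
Two-sided α = 0.05 → critical value z_{0.025} = 1.960.
Power = Φ(δ − 1.960) + Φ(−δ − 1.960) = Φ(-0.157) + Φ(-3.763) = 0.4375 + 0.0001 = 0.4376.
Type II error: β = 1 − power = 1 − 0.4376 = 0.5624.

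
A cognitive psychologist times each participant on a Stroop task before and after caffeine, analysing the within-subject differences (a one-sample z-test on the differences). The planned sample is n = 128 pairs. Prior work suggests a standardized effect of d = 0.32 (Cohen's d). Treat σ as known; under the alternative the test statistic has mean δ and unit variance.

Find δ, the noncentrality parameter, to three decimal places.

δ = d·√n = 0.32 × √128 = 3.6204

δ ≈ 3.620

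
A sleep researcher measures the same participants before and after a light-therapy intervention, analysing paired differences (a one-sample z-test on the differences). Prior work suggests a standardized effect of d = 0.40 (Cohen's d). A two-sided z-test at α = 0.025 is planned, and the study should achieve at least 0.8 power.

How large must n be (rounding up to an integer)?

n = 60

Set Φ(δ − 2.241) = 0.8; then δ − 2.241 = Φ⁻¹(0.8) = 0.842, giving δ = 3.083.
(The Φ(−δ − z_{α/2}) term is vanishingly small for δ > 0 and is dropped in the standard sample-size formula.)
δ = d·√n ⇒ n = (δ/d)² = (3.083 / 0.40)² = 59.41.
Rounding up, n = 60.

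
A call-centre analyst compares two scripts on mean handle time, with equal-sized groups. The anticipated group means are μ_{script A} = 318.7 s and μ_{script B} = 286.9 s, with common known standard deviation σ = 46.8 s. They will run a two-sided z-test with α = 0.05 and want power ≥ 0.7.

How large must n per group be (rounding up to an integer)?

Standardized effect: d = |μ_{script A} − μ_{script B}| / σ = |318.7 − 286.9| / 46.8 = 0.6795
For power 0.7 need Φ(δ − z_{0.025}) = 0.7, so δ = z_{0.025} + z_{0.30} = 1.960 + 0.524 = 2.484.
(For δ > 0 the lower-tail rejection region contributes negligibly to power, so the one-term inversion is standard.)
δ = d·√(n/2) ⇒ n = 2(δ/d)² = 2 × (2.484 / 0.6795)² = 26.74.
Round up to the next whole unit.

n = 27 per group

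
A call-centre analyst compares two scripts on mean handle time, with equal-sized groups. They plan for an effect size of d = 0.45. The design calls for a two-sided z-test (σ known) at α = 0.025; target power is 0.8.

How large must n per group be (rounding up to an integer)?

Set Φ(δ − 2.241) = 0.8; then δ − 2.241 = Φ⁻¹(0.8) = 0.842, giving δ = 3.083.
(Ignoring the negligible lower-tail rejection probability gives the usual closed-form inversion.)
δ = d·√(n/2) ⇒ n = 2(δ/d)² = 2 × (3.083 / 0.45)² = 93.88.
Round up to the next whole unit.

n = 94 per group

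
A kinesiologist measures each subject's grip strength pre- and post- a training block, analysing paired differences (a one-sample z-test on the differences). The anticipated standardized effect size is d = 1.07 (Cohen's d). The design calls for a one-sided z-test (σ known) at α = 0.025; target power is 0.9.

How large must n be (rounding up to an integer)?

n = 10

Set Φ(δ − 1.960) = 0.9; then δ − 1.960 = Φ⁻¹(0.9) = 1.282, giving δ = 3.242.
δ = d·√n ⇒ n = (δ/d)² = (3.242 / 1.07)² = 9.18.
Rounding up, n = 10.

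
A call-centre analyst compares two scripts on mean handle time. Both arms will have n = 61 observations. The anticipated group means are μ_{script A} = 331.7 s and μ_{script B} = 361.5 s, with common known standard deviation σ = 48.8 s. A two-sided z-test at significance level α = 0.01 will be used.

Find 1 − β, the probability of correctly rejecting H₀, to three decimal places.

Power ≈ 0.787

Standardized effect: d = |μ_{script A} − μ_{script B}| / σ = |331.7 − 361.5| / 48.8 = 0.6107
Noncentrality parameter: δ = d·√(n/2) = 0.6107 × √(61/2) = 3.3725
Critical value for a two-sided test at α = 0.01: z_{α/2} = 2.576.
Power = Φ(δ − 2.576) + Φ(−δ − 2.576) = Φ(0.797) + Φ(-5.948) = 0.7872 + 0.0000 = 0.7872.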